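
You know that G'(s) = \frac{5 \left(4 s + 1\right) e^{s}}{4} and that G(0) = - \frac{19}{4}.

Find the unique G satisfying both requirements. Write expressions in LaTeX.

Recognize the product-rule pattern: G'(s) = u'v + uv' with u = 5 s - \frac{15}{4}, v = e^{s}, so integration by parts undoes it.
A general antiderivative is \frac{\left(20 s - 15\right) e^{s}}{4} + C.
The condition gives C = - \frac{19}{4} - (- \frac{15}{4}) = -1.
So G(s) = 5 s e^{s} - \frac{15 e^{s}}{4} - 1.
Check: d/ds[5 s e^{s} - \frac{15 e^{s}}{4} - 1] = 5 s e^{s} + \frac{5 e^{s}}{4}, which equals G'(s).

G(s) = 5 s e^{s} - \frac{15 e^{s}}{4} - 1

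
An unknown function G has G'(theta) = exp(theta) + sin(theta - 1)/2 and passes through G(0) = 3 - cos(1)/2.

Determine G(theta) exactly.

G(theta) = exp(theta) - cos(theta - 1)/2 + 2

Integrate term by term and add the pieces.
A general antiderivative is exp(theta) - cos(theta - 1)/2 + C.
The condition gives C = 3 - cos(1)/2 - (1 - cos(1)/2) = 2.
So G(theta) = exp(theta) - cos(theta - 1)/2 + 2.
Check: d/dtheta[exp(theta) - cos(theta - 1)/2 + 2] = exp(theta) + sin(theta - 1)/2 = G'(theta).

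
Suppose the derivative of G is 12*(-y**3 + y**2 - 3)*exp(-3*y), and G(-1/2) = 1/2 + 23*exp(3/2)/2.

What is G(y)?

Recognize the product-rule pattern: G'(y) = u'v + uv' with u = 4*y**3 + 12, v = exp(-3*y), so integration by parts undoes it.
A general antiderivative is 3*(4*y**3/3 + 4)*exp(-3*y) + C.
The condition gives C = 1/2 + 23*exp(3/2)/2 - (23*exp(3/2)/2) = 1/2.
So G(y) = (8*y**3 + exp(3*y) + 24)*exp(-3*y)/2.
Check: d/dy[(8*y**3 + exp(3*y) + 24)*exp(-3*y)/2] = (-12*y**3 + 12*y**2 - 36)*exp(-3*y), which equals G'(y).

G(y) = (8*y**3 + exp(3*y) + 24)*exp(-3*y)/2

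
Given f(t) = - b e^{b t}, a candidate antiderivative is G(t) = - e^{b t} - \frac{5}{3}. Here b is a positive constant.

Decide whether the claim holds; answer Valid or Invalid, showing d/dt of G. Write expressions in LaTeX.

d/dt[G] = - b e^{b t}
This equals f(t) exactly, so the claim holds.

Valid: G'(t) = f(t).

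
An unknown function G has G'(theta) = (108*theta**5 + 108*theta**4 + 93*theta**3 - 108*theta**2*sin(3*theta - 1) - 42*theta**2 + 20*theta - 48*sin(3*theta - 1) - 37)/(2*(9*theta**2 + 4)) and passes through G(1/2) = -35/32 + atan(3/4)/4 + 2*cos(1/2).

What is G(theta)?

Since d/dtheta undoes antidifferentiation here, G(theta) must give back the stated G'(theta).
A general antiderivative is 3*theta**4/2 + 2*theta**3 + 5*theta**2/4 - 5*theta + 2*cos(3*theta - 1) + atan(3*theta/2)/4 - 1/4 + C.
The condition gives C = -35/32 + atan(3/4)/4 + 2*cos(1/2) - (-67/32 + atan(3/4)/4 + 2*cos(1/2)) = 1.
So G(theta) = 3*theta**4/2 + 2*theta**3 + 5*theta**2/4 - 5*theta + 2*cos(3*theta - 1) + atan(3*theta/2)/4 + 3/4.
Check: d/dtheta[3*theta**4/2 + 2*theta**3 + 5*theta**2/4 - 5*theta + 2*cos(3*theta - 1) + atan(3*theta/2)/4 + 3/4] = (108*theta**5 + 108*theta**4 + 93*theta**3 - 108*theta**2*sin(3*theta - 1) - 42*theta**2 + 20*theta - 48*sin(3*theta - 1) - 37)/(18*theta**2 + 8), which equals G'(theta).

G(theta) = 3*theta**4/2 + 2*theta**3 + 5*theta**2/4 - 5*theta + 2*cos(3*theta - 1) + atan(3*theta/2)/4 + 3/4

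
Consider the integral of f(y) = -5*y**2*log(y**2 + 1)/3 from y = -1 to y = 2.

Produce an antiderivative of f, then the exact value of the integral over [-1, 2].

Since d/dy undoes antidifferentiation here, F'(y) = f(y) is required of F(y).
F(y) = 5*(-3*y**3*log(y**2 + 1) + 2*y**3 - 6*y + 6*atan(y))/27 is an antiderivative of f.
Check: d/dy[5*(-3*y**3*log(y**2 + 1) + 2*y**3 - 6*y + 6*atan(y))/27] = -5*y**2*log(y**2 + 1)/3 = f(y).
F(2) = -40*log(5)/9 + 20/27 + 10*atan(2)/9; F(-1) = -5*pi/18 + 5*log(2)/9 + 20/27.
Integral = F(2) - F(-1) = -40*log(5)/9 - 5*log(2)/9 + 5*pi/18 + 10*atan(2)/9.

Antiderivative: F(y) = 5*(-3*y**3*log(y**2 + 1) + 2*y**3 - 6*y + 6*atan(y))/27; value = -40*log(5)/9 - 5*log(2)/9 + 5*pi/18 + 10*atan(2)/9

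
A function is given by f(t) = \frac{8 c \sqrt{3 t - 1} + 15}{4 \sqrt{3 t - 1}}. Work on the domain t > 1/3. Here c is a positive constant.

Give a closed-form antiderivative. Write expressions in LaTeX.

Since d/dt undoes antidifferentiation here, F'(t) = f(t) is required of F(t).
Check: d/dt[2 c t + \frac{5 \sqrt{3 t - 1}}{2}] = \frac{8 c \sqrt{3 t - 1} + 15}{4 \sqrt{3 t - 1}} = f(t).

An antiderivative is F(t) = 2 c t + \frac{5 \sqrt{3 t - 1}}{2}.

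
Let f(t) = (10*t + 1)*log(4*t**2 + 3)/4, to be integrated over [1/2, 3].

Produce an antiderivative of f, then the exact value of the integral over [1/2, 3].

Antiderivative: F(t) = (20*t**2*log(4*t**2 + 3) - 20*t**2 + 4*t*log(4*t**2 + 3) - 8*t + 15*log(t**2 + 3/4) + 4*sqrt(3)*atan(2*sqrt(3)*t/3))/16; value = -195/16 - 7*log(4)/16 - sqrt(3)*pi/24 + sqrt(3)*atan(2*sqrt(3))/4 + 15*log(39/4)/16 + 12*log(39)

Check any antiderivative F(t) by computing F'(t) and comparing it with f(t).
F(t) = (20*t**2*log(4*t**2 + 3) - 20*t**2 + 4*t*log(4*t**2 + 3) - 8*t + 15*log(t**2 + 3/4) + 4*sqrt(3)*atan(2*sqrt(3)*t/3))/16 is an antiderivative of f.
Check: d/dt[(20*t**2*log(4*t**2 + 3) - 20*t**2 + 4*t*log(4*t**2 + 3) - 8*t + 15*log(t**2 + 3/4) + 4*sqrt(3)*atan(2*sqrt(3)*t/3))/16] = 5*t*log(4*t**2 + 3)/2 + log(4*t**2 + 3)/4, which equals f(t).
F(3) = -51/4 + sqrt(3)*atan(2*sqrt(3))/4 + 15*log(39/4)/16 + 12*log(39); F(1/2) = -9/16 + sqrt(3)*pi/24 + 7*log(4)/16.
Integral = F(3) - F(1/2) = -195/16 - 7*log(4)/16 - sqrt(3)*pi/24 + sqrt(3)*atan(2*sqrt(3))/4 + 15*log(39/4)/16 + 12*log(39).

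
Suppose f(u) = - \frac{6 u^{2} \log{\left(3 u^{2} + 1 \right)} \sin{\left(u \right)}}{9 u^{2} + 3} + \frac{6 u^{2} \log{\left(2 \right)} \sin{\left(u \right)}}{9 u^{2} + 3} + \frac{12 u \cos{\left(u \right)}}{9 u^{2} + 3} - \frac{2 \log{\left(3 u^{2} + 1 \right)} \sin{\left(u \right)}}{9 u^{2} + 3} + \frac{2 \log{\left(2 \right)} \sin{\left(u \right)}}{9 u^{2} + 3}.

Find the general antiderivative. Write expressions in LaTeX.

F(u) = \frac{2 \log{\left(\frac{3 u^{2}}{2} + \frac{1}{2} \right)} \cos{\left(u \right)}}{3} + C

f has the shape v'r + vr' for v = \frac{2 \cos{\left(u \right)}}{3} and r = \log{\left(\frac{3 u^{2}}{2} + \frac{1}{2} \right)} — it is the derivative of the product v*r.
Check: d/du[\frac{2 \log{\left(\frac{3 u^{2}}{2} + \frac{1}{2} \right)} \cos{\left(u \right)}}{3}] = \frac{- 6 u^{2} \log{\left(3 u^{2} + 1 \right)} \sin{\left(u \right)} + 6 u^{2} \log{\left(2 \right)} \sin{\left(u \right)} + 12 u \cos{\left(u \right)} - 2 \log{\left(3 u^{2} + 1 \right)} \sin{\left(u \right)} + 2 \log{\left(2 \right)} \sin{\left(u \right)}}{9 u^{2} + 3}, which equals f(u).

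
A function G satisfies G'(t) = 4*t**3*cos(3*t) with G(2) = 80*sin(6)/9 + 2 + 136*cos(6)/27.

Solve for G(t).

The proposed G(t) is checked by its d/dt: the result must match the given G'(t).
A general antiderivative is 4*t**3*sin(3*t)/3 + 4*t**2*cos(3*t)/3 - 8*t*sin(3*t)/9 - 8*cos(3*t)/27 + C.
The condition gives C = 80*sin(6)/9 + 2 + 136*cos(6)/27 - (80*sin(6)/9 + 136*cos(6)/27) = 2.
So G(t) = 2*(18*t**3*sin(3*t) + 18*t**2*cos(3*t) - 12*t*sin(3*t) - 4*cos(3*t) + 27)/27.
Check: d/dt[2*(18*t**3*sin(3*t) + 18*t**2*cos(3*t) - 12*t*sin(3*t) - 4*cos(3*t) + 27)/27] = 4*t**3*cos(3*t) = G'(t).

G(t) = 2*(18*t**3*sin(3*t) + 18*t**2*cos(3*t) - 12*t*sin(3*t) - 4*cos(3*t) + 27)/27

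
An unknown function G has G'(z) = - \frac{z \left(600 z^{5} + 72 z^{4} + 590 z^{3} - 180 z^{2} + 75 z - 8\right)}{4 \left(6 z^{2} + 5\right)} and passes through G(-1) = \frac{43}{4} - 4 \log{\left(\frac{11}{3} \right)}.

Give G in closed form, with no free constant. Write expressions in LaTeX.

G(z) = - 5 z^{5} - \frac{3 z^{4}}{4} - \frac{5 z^{3}}{4} + 5 z^{2} - 4 \log{\left(2 z^{2} + \frac{5}{3} \right)} + \frac{1}{4}

Since d/dz undoes antidifferentiation here, G(z) must give back the stated G'(z).
A general antiderivative is - 5 z^{5} - \frac{3 z^{4}}{4} - \frac{5 z^{3}}{4} + 5 z^{2} - 4 \log{\left(2 z^{2} + \frac{5}{3} \right)} - \frac{3}{4} + C.
The condition gives C = \frac{43}{4} - 4 \log{\left(\frac{11}{3} \right)} - (\frac{39}{4} - 4 \log{\left(\frac{11}{3} \right)}) = 1.
So G(z) = - 5 z^{5} - \frac{3 z^{4}}{4} - \frac{5 z^{3}}{4} + 5 z^{2} - 4 \log{\left(2 z^{2} + \frac{5}{3} \right)} + \frac{1}{4}.
Check: d/dz[- 5 z^{5} - \frac{3 z^{4}}{4} - \frac{5 z^{3}}{4} + 5 z^{2} - 4 \log{\left(2 z^{2} + \frac{5}{3} \right)} + \frac{1}{4}] = \frac{- 600 z^{6} - 72 z^{5} - 590 z^{4} + 180 z^{3} - 75 z^{2} + 8 z}{24 z^{2} + 20}, which equals G'(z).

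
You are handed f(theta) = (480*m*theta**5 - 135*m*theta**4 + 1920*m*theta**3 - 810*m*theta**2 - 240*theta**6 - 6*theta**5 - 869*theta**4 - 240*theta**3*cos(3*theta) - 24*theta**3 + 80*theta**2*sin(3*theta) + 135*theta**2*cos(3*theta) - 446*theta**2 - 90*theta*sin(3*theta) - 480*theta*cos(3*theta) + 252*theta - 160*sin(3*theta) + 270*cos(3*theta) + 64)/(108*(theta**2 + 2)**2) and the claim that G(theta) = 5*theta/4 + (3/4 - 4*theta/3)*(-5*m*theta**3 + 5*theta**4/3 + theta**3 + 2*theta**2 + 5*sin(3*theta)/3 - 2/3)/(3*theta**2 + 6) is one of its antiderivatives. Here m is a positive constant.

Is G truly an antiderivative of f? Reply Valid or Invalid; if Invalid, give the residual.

d/dtheta[G] = (480*m*theta**5 - 135*m*theta**4 + 1920*m*theta**3 - 810*m*theta**2 - 240*theta**6 - 6*theta**5 - 734*theta**4 - 240*theta**3*cos(3*theta) - 24*theta**3 + 80*theta**2*sin(3*theta) + 135*theta**2*cos(3*theta) + 94*theta**2 - 90*theta*sin(3*theta) - 480*theta*cos(3*theta) + 252*theta - 160*sin(3*theta) + 270*cos(3*theta) + 604)/(108*theta**4 + 432*theta**2 + 432)
d/dtheta[G] - f(theta) = 5/4 != 0.

Invalid: d/dtheta[G] - f = 5/4, which is not 0.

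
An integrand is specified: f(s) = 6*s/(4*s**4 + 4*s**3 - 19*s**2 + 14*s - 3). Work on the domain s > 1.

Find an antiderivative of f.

Factor the denominator ((s - 1)*(s + 3)*(2*s - 1)**2) and decompose: f = -156/(49*(2*s - 1)) - 12/(7*(2*s - 1)**2) + 9/(98*(s + 3)) + 3/(2*(s - 1)); each piece integrates to a log, atan, or power term.
Check: d/ds[3*(49*(2*s - 1)*log(s - 1) - 52*(2*s - 1)*log(s - 1/2) + 3*(2*s - 1)*log(s + 3) + 28)/(98*(2*s - 1))] = 6*s/(4*s**4 + 4*s**3 - 19*s**2 + 14*s - 3) = f(s).

An antiderivative is F(s) = 3*(49*(2*s - 1)*log(s - 1) - 52*(2*s - 1)*log(s - 1/2) + 3*(2*s - 1)*log(s + 3) + 28)/(98*(2*s - 1)).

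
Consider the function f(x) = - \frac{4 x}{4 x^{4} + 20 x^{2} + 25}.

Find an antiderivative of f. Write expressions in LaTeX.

The substitution u = 2 x^{2} + 5 works: f is exactly (dF/du)*(du/dx) for that inner function.
Check: d/dx[\frac{1}{2 x^{2} + 5}] = - \frac{4 x}{4 x^{4} + 20 x^{2} + 25} = f(x).

An antiderivative is F(x) = \frac{1}{2 x^{2} + 5}.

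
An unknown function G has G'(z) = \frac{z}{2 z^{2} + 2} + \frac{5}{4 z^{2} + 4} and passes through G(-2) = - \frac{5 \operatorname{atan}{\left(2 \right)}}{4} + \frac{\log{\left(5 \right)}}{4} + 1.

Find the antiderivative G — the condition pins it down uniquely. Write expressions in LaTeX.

The integrand splits into summands that can be handled one at a time.
A general antiderivative is \frac{\log{\left(z^{2} + 1 \right)}}{4} + \frac{5 \operatorname{atan}{\left(z \right)}}{4} + C.
The condition gives C = - \frac{5 \operatorname{atan}{\left(2 \right)}}{4} + \frac{\log{\left(5 \right)}}{4} + 1 - (- \frac{5 \operatorname{atan}{\left(2 \right)}}{4} + \frac{\log{\left(5 \right)}}{4}) = 1.
So G(z) = \frac{\log{\left(z^{2} + 1 \right)}}{4} + \frac{5 \operatorname{atan}{\left(z \right)}}{4} + 1.
Check: d/dz[\frac{\log{\left(z^{2} + 1 \right)}}{4} + \frac{5 \operatorname{atan}{\left(z \right)}}{4} + 1] = \frac{2 z + 5}{4 z^{2} + 4}, which equals G'(z).

G(z) = \frac{\log{\left(z^{2} + 1 \right)}}{4} + \frac{5 \operatorname{atan}{\left(z \right)}}{4} + 1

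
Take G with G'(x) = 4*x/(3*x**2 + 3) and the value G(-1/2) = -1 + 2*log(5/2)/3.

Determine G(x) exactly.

G(x) = 2*log(2*x**2 + 2)/3 - 1

The substitution u = 2*x**2 + 2 works: G'(x) is exactly (dG/du)*(du/dx) for that inner function.
A general antiderivative is 2*log(2*x**2 + 2)/3 + C.
The condition gives C = -1 + 2*log(5/2)/3 - (2*log(5/2)/3) = -1.
So G(x) = 2*log(2*x**2 + 2)/3 - 1.
Check: d/dx[2*log(2*x**2 + 2)/3 - 1] = 4*x/(3*x**2 + 3) = G'(x).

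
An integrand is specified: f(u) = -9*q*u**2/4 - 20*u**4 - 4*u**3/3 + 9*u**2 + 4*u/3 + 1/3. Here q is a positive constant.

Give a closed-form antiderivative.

The integrand splits into summands that can be handled one at a time.
Check: d/du[-3*q*u**3/4 - 4*u**5 - u**4/3 + 3*u**3 + 2*u**2/3 + u/3] = -9*q*u**2/4 - 20*u**4 - 4*u**3/3 + 9*u**2 + 4*u/3 + 1/3 = f(u).

An antiderivative is F(u) = -3*q*u**3/4 - 4*u**5 - u**4/3 + 3*u**3 + 2*u**2/3 + u/3.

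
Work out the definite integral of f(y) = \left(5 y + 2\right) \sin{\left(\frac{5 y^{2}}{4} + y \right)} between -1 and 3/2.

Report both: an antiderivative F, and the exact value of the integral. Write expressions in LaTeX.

Antiderivative: F(y) = - 2 \cos{\left(\frac{5 y^{2}}{4} + y \right)}; value = - 2 \cos{\left(\frac{69}{16} \right)} + 2 \cos{\left(\frac{1}{4} \right)}

The substitution u = \frac{5 y^{2}}{4} + y works: f is exactly (dF/du)*(du/dy) for that inner function.
F(y) = - 2 \cos{\left(\frac{5 y^{2}}{4} + y \right)} is an antiderivative of f.
Check: d/dy[- 2 \cos{\left(\frac{5 y^{2}}{4} + y \right)}] = 5 y \sin{\left(\frac{5 y^{2}}{4} + y \right)} + 2 \sin{\left(\frac{5 y^{2}}{4} + y \right)}, which equals f(y).
F(3/2) = - 2 \cos{\left(\frac{69}{16} \right)}; F(-1) = - 2 \cos{\left(\frac{1}{4} \right)}.
Integral = F(3/2) - F(-1) = - 2 \cos{\left(\frac{69}{16} \right)} + 2 \cos{\left(\frac{1}{4} \right)}.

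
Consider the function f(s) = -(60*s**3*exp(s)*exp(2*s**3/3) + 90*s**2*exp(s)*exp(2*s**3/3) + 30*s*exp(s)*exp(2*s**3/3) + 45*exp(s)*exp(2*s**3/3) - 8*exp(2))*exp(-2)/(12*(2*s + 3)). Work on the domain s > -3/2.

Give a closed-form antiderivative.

An antiderivative is F(s) = -(15*exp(-2)*exp(s)*exp(2*s**3/3) - 4*log(2*s + 3))/12.

Check any antiderivative F(s) by computing F'(s) and comparing it with f(s).
Check: d/ds[-(15*exp(-2)*exp(s)*exp(2*s**3/3) - 4*log(2*s + 3))/12] = (-60*s**3*exp(s)*exp(2*s**3/3) - 90*s**2*exp(s)*exp(2*s**3/3) - 30*s*exp(s)*exp(2*s**3/3) - 45*exp(s)*exp(2*s**3/3) + 8*exp(2))/(24*s*exp(2) + 36*exp(2)), which equals f(s).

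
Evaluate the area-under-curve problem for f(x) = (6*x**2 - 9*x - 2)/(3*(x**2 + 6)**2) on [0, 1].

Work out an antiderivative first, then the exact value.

Since d/dx undoes antidifferentiation here, F'(x) = f(x) is required of F(x).
F(x) = (17*sqrt(6)*x**2*atan(sqrt(6)*x/6) - 114*x + 102*sqrt(6)*atan(sqrt(6)*x/6) + 162)/(108*(x**2 + 6)) is an antiderivative of f.
Check: d/dx[(17*sqrt(6)*x**2*atan(sqrt(6)*x/6) - 114*x + 102*sqrt(6)*atan(sqrt(6)*x/6) + 162)/(108*(x**2 + 6))] = (6*x**2 - 9*x - 2)/(3*x**4 + 36*x**2 + 108), which equals f(x).
F(1) = 4/63 + 17*sqrt(6)*atan(sqrt(6)/6)/108; F(0) = 1/4.
Integral = F(1) - F(0) = -47/252 + 17*sqrt(6)*atan(sqrt(6)/6)/108.

Antiderivative: F(x) = (17*sqrt(6)*x**2*atan(sqrt(6)*x/6) - 114*x + 102*sqrt(6)*atan(sqrt(6)*x/6) + 162)/(108*(x**2 + 6)); value = -47/252 + 17*sqrt(6)*atan(sqrt(6)/6)/108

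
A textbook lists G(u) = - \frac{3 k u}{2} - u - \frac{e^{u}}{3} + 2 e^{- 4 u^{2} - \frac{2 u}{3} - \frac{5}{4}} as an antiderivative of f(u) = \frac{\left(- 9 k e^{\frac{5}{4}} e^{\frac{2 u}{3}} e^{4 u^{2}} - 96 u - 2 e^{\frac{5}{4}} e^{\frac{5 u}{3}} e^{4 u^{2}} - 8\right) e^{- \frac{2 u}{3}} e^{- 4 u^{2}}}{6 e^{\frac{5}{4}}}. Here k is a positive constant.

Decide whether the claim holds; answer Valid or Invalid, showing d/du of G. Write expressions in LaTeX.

Invalid: d/du[G] - f = -1, which is not 0.

d/du[G] = \frac{\left(- 9 k e^{\frac{5}{4}} e^{\frac{2 u}{3}} e^{4 u^{2}} - 96 u - 2 e^{\frac{5}{4}} e^{\frac{5 u}{3}} e^{4 u^{2}} - 6 e^{\frac{5}{4}} e^{\frac{2 u}{3}} e^{4 u^{2}} - 8\right) e^{- \frac{2 u}{3}} e^{- 4 u^{2}}}{6 e^{\frac{5}{4}}}
d/du[G] - f(u) = -1 != 0.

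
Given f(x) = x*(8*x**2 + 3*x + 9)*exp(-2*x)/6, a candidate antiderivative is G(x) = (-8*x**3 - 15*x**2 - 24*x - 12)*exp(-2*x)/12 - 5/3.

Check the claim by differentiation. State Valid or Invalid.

Valid. The derivative of G reproduces f.

d/dx[G] = (8*x**3 + 3*x**2 + 9*x)*exp(-2*x)/6
This equals f(x) exactly, so the claim holds.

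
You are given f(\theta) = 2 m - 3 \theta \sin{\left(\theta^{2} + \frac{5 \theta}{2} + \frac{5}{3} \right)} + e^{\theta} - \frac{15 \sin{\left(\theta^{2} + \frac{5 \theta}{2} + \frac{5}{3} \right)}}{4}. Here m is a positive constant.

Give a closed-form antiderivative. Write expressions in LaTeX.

The integrand splits into summands that can be handled one at a time.
Check: d/d\theta[2 m \theta + e^{\theta} + \frac{3 \cos{\left(\theta^{2} + \frac{5 \theta}{2} + \frac{5}{3} \right)}}{2}] = 2 m - 3 \theta \sin{\left(\theta^{2} + \frac{5 \theta}{2} + \frac{5}{3} \right)} + e^{\theta} - \frac{15 \sin{\left(\theta^{2} + \frac{5 \theta}{2} + \frac{5}{3} \right)}}{4} = f(\theta).

An antiderivative is F(\theta) = 2 m \theta + e^{\theta} + \frac{3 \cos{\left(\theta^{2} + \frac{5 \theta}{2} + \frac{5}{3} \right)}}{2}.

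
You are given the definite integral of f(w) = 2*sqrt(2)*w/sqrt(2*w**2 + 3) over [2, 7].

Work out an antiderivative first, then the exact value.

The substitution u = w**2 + 3/2 works: f is exactly (dF/du)*(du/dw) for that inner function.
F(w) = sqrt(2)*sqrt(2*w**2 + 3) is an antiderivative of f.
Check: d/dw[sqrt(2)*sqrt(2*w**2 + 3)] = 2*sqrt(2)*w/sqrt(2*w**2 + 3) = f(w).
F(7) = sqrt(202); F(2) = sqrt(22).
Integral = F(7) - F(2) = -sqrt(22) + sqrt(202).

Antiderivative: F(w) = sqrt(2)*sqrt(2*w**2 + 3); value = -sqrt(22) + sqrt(202)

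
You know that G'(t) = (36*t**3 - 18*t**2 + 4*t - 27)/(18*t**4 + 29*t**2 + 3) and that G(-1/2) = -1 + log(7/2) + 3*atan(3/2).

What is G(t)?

Whatever form G(t) takes, its d/dt must return the stated G'(t).
A general antiderivative is log(2*t**2 + 3) - 3*atan(3*t) + C.
The condition gives C = -1 + log(7/2) + 3*atan(3/2) - (log(7/2) + 3*atan(3/2)) = -1.
So G(t) = log(2*t**2 + 3) - 3*atan(3*t) - 1.
Check: d/dt[log(2*t**2 + 3) - 3*atan(3*t) - 1] = (36*t**3 - 18*t**2 + 4*t - 27)/(18*t**4 + 29*t**2 + 3) = G'(t).

G(t) = log(2*t**2 + 3) - 3*atan(3*t) - 1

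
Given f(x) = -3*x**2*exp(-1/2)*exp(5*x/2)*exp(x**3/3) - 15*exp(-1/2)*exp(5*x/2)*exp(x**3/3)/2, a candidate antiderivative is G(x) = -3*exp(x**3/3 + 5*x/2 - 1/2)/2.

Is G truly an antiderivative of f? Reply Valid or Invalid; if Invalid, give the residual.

d/dx[G] = -3*x**2*exp(-1/2)*exp(5*x/2)*exp(x**3/3)/2 - 15*exp(-1/2)*exp(5*x/2)*exp(x**3/3)/4
d/dx[G] - f(x) = (6*x**2*exp(5*x/2)*exp(x**3/3) + 15*exp(5*x/2)*exp(x**3/3))*exp(-1/2)/4 != 0.

Invalid: d/dx[G] - f = (6*x**2*exp(5*x/2)*exp(x**3/3) + 15*exp(5*x/2)*exp(x**3/3))*exp(-1/2)/4, which is not 0.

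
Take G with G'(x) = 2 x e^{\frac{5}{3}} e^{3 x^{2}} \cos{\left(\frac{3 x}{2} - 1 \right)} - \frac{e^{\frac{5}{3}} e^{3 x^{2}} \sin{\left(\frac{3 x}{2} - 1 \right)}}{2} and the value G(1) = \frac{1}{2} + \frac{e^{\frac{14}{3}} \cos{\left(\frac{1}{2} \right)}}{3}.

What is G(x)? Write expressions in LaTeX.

G(x) = \frac{e^{\frac{5}{3}} e^{3 x^{2}} \cos{\left(\frac{3 x}{2} - 1 \right)}}{3} + \frac{1}{2}

G'(x) has the shape u'v + uv' for u = \frac{\cos{\left(\frac{3 x}{2} - 1 \right)}}{3} and v = e^{3 x^{2} + \frac{5}{3}} — it is the derivative of the product u*v.
A general antiderivative is \frac{e^{3 x^{2} + \frac{5}{3}} \cos{\left(\frac{3 x}{2} - 1 \right)}}{3} + C.
The condition gives C = \frac{1}{2} + \frac{e^{\frac{14}{3}} \cos{\left(\frac{1}{2} \right)}}{3} - (\frac{e^{\frac{14}{3}} \cos{\left(\frac{1}{2} \right)}}{3}) = \frac{1}{2}.
So G(x) = \frac{e^{\frac{5}{3}} e^{3 x^{2}} \cos{\left(\frac{3 x}{2} - 1 \right)}}{3} + \frac{1}{2}.
Check: d/dx[\frac{e^{\frac{5}{3}} e^{3 x^{2}} \cos{\left(\frac{3 x}{2} - 1 \right)}}{3} + \frac{1}{2}] = 2 x e^{\frac{5}{3}} e^{3 x^{2}} \cos{\left(\frac{3 x}{2} - 1 \right)} - \frac{e^{\frac{5}{3}} e^{3 x^{2}} \sin{\left(\frac{3 x}{2} - 1 \right)}}{2} = G'(x).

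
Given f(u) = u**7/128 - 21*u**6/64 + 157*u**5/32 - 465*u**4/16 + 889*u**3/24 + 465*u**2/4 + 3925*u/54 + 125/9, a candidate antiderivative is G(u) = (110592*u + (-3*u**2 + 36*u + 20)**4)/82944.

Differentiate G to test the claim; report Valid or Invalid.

Invalid: d/du[G] - f = 4/3, which is not 0.

d/du[G] = u**7/128 - 21*u**6/64 + 157*u**5/32 - 465*u**4/16 + 889*u**3/24 + 465*u**2/4 + 3925*u/54 + 137/9
d/du[G] - f(u) = 4/3 != 0.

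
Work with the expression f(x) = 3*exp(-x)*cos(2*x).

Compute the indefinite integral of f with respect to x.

F(x) = (6*sin(2*x) - 3*cos(2*x))*exp(-x)/5 + C

Differentiate the proposed F(x) back; it has to land on f(x) exactly.
Check: d/dx[(6*sin(2*x) - 3*cos(2*x))*exp(-x)/5] = 3*exp(-x)*cos(2*x) = f(x).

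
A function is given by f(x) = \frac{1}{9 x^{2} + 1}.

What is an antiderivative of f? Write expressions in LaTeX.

Recover f(x) by differentiating a candidate F(x); any mismatch rules it out.
Check: d/dx[\frac{\operatorname{atan}{\left(3 x \right)}}{3}] = \frac{1}{9 x^{2} + 1} = f(x).

An antiderivative is F(x) = \frac{\operatorname{atan}{\left(3 x \right)}}{3}.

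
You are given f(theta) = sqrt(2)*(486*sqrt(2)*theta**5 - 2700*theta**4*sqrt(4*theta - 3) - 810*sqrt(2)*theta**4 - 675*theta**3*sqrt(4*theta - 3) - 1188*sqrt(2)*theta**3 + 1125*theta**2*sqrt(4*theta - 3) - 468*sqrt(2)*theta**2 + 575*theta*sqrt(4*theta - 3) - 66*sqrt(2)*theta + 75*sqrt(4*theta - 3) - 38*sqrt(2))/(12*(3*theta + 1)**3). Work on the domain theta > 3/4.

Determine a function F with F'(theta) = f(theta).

An antiderivative is F(theta) = (24*theta**3*(3*theta + 1)**2 - 96*theta**2*(3*theta + 1)**2 - 8*theta*(3*theta + 1)**2 - 5*sqrt(2)*(3*theta + 1)**2*(4*theta - 3)**(5/2) + 24)/(24*(3*theta + 1)**2).

A candidate is checked by its d/dtheta: the result must match f(theta).
Check: d/dtheta[(24*theta**3*(3*theta + 1)**2 - 96*theta**2*(3*theta + 1)**2 - 8*theta*(3*theta + 1)**2 - 5*sqrt(2)*(3*theta + 1)**2*(4*theta - 3)**(5/2) + 24)/(24*(3*theta + 1)**2)] = (972*theta**5 - 2700*sqrt(2)*theta**4*sqrt(4*theta - 3) - 1620*theta**4 - 675*sqrt(2)*theta**3*sqrt(4*theta - 3) - 2376*theta**3 + 1125*sqrt(2)*theta**2*sqrt(4*theta - 3) - 936*theta**2 + 575*sqrt(2)*theta*sqrt(4*theta - 3) - 132*theta + 75*sqrt(2)*sqrt(4*theta - 3) - 76)/(324*theta**3 + 324*theta**2 + 108*theta + 12), which equals f(theta).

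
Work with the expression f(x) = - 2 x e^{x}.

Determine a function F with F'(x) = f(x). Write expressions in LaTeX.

Recognize the product-rule pattern: f = u'v + uv' with u = 2 - 2 x, v = e^{x}, so integration by parts undoes it.
Check: d/dx[- 2 x e^{x} + 2 e^{x}] = - 2 x e^{x} = f(x).

An antiderivative is F(x) = - 2 x e^{x} + 2 e^{x}.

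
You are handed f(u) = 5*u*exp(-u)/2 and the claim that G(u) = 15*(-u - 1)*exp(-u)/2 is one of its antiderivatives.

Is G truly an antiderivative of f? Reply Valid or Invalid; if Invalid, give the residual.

Invalid: d/du[G] - f = 5*u*exp(-u), which is not 0.

d/du[G] = 15*u*exp(-u)/2
d/du[G] - f(u) = 5*u*exp(-u) != 0.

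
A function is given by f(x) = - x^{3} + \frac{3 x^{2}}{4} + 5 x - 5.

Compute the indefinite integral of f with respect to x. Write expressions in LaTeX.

F(x) = \frac{x \left(- x^{3} + x^{2} + 10 x - 20\right)}{4} + C

The integrand splits into summands that can be handled one at a time.
Check: d/dx[\frac{x \left(- x^{3} + x^{2} + 10 x - 20\right)}{4}] = - x^{3} + \frac{3 x^{2}}{4} + 5 x - 5 = f(x).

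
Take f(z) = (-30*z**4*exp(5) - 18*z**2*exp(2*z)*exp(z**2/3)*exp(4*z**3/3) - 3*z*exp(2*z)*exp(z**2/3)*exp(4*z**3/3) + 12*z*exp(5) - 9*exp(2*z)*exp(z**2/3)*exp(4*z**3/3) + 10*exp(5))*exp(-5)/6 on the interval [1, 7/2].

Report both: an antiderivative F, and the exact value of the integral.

Differentiate the proposed F(z) back; it has to land on f(z) exactly.
F(z) = (-12*z**5 + 12*z**2 + 20*z - 9*exp(4*z**3/3 + z**2/3 + 2*z - 5) - 24)/12 is an antiderivative of f.
Check: d/dz[(-12*z**5 + 12*z**2 + 20*z - 9*exp(4*z**3/3 + z**2/3 + 2*z - 5) - 24)/12] = -5*z**4 - 3*z**2*exp(-5)*exp(2*z)*exp(z**2/3)*exp(4*z**3/3) - z*exp(-5)*exp(2*z)*exp(z**2/3)*exp(4*z**3/3)/2 + 2*z - 3*exp(-5)*exp(2*z)*exp(z**2/3)*exp(4*z**3/3)/2 + 5/3, which equals f(z).
F(7/2) = -3*exp(253/4)/4 - 48877/96; F(1) = -1/3 - 3*exp(-4/3)/4.
Integral = F(7/2) - F(1) = -3*exp(253/4)/4 - 48845/96 + 3*exp(-4/3)/4.

Antiderivative: F(z) = (-12*z**5 + 12*z**2 + 20*z - 9*exp(4*z**3/3 + z**2/3 + 2*z - 5) - 24)/12; value = -3*exp(253/4)/4 - 48845/96 + 3*exp(-4/3)/4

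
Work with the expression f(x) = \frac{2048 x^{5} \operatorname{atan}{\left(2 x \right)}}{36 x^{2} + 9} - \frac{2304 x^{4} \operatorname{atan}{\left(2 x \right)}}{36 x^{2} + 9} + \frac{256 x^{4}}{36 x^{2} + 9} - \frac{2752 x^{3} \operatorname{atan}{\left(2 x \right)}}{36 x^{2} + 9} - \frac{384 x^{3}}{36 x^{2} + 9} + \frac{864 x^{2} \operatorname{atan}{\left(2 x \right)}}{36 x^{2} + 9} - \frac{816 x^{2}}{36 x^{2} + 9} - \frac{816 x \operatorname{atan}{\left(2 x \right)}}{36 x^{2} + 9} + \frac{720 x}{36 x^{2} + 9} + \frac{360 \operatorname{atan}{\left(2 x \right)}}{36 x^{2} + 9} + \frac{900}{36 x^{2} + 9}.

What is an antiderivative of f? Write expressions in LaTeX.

f has the shape u'v + uv' for u = 8 \left(- \frac{4 x^{2}}{3} + x + \frac{5}{2}\right)^{2} and v = \operatorname{atan}{\left(2 x \right)} — it is the derivative of the product u*v.
Check: d/dx[\frac{2 \left(8 x^{2} - 6 x - 15\right)^{2} \operatorname{atan}{\left(2 x \right)}}{9}] = \frac{2048 x^{5} \operatorname{atan}{\left(2 x \right)} - 2304 x^{4} \operatorname{atan}{\left(2 x \right)} + 256 x^{4} - 2752 x^{3} \operatorname{atan}{\left(2 x \right)} - 384 x^{3} + 864 x^{2} \operatorname{atan}{\left(2 x \right)} - 816 x^{2} - 816 x \operatorname{atan}{\left(2 x \right)} + 720 x + 360 \operatorname{atan}{\left(2 x \right)} + 900}{36 x^{2} + 9}, which equals f(x).

An antiderivative is F(x) = \frac{2 \left(8 x^{2} - 6 x - 15\right)^{2} \operatorname{atan}{\left(2 x \right)}}{9}.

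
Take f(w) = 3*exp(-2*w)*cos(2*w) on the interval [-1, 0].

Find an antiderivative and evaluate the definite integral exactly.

Any candidate F(w) must reproduce f(w) exactly when differentiated.
F(w) = (3*sin(2*w) - 3*cos(2*w))*exp(-2*w)/4 is an antiderivative of f.
Check: d/dw[(3*sin(2*w) - 3*cos(2*w))*exp(-2*w)/4] = 3*exp(-2*w)*cos(2*w) = f(w).
F(0) = -3/4; F(-1) = -3*exp(2)*sin(2)/4 - 3*exp(2)*cos(2)/4.
Integral = F(0) - F(-1) = 3*exp(2)*cos(2)/4 - 3/4 + 3*exp(2)*sin(2)/4.

Antiderivative: F(w) = (3*sin(2*w) - 3*cos(2*w))*exp(-2*w)/4; value = 3*exp(2)*cos(2)/4 - 3/4 + 3*exp(2)*sin(2)/4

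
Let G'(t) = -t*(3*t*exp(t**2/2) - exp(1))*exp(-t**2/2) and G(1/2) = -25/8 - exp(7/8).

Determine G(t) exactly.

G(t) = -t**3 - 3 - exp(1)*exp(-t**2/2)

A candidate passes only if d/dt[G] lands on the given G'(t) exactly.
A general antiderivative is -t**3 - exp(1 - t**2/2) - 5 + C.
The condition gives C = -25/8 - exp(7/8) - (-41/8 - exp(7/8)) = 2.
So G(t) = -t**3 - 3 - exp(1)*exp(-t**2/2).
Check: d/dt[-t**3 - 3 - exp(1)*exp(-t**2/2)] = (-3*t**2*exp(t**2/2) + exp(1)*t)*exp(-t**2/2), which equals G'(t).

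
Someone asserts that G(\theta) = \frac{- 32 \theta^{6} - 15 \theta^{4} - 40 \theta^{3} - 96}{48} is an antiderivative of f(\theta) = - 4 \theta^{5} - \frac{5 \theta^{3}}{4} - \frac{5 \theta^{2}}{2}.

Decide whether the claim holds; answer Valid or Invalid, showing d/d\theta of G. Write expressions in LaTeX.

d/d\theta[G] = - 4 \theta^{5} - \frac{5 \theta^{3}}{4} - \frac{5 \theta^{2}}{2}
This equals f(\theta) exactly, so the claim holds.

Valid - differentiating G returns exactly f.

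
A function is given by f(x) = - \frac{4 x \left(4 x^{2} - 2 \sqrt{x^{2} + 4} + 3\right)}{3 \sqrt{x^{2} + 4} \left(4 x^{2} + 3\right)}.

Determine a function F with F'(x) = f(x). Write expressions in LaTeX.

Check any antiderivative F(x) by computing F'(x) and comparing it with f(x).
Check: d/dx[- \frac{4 \sqrt{x^{2} + 4}}{3} + \frac{\log{\left(4 x^{2} + 3 \right)}}{3}] = \frac{- 16 x^{3} + 8 x \sqrt{x^{2} + 4} - 12 x}{12 x^{2} \sqrt{x^{2} + 4} + 9 \sqrt{x^{2} + 4}}, which equals f(x).

An antiderivative is F(x) = - \frac{4 \sqrt{x^{2} + 4}}{3} + \frac{\log{\left(4 x^{2} + 3 \right)}}{3}.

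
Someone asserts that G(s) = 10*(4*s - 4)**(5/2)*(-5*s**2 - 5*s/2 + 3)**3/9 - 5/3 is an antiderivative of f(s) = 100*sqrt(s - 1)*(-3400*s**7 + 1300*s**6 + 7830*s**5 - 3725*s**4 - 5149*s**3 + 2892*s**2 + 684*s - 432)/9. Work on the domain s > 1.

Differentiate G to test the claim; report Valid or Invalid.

d/ds[G] = -340000*s**7*sqrt(s - 1)/9 + 130000*s**6*sqrt(s - 1)/9 + 87000*s**5*sqrt(s - 1) - 372500*s**4*sqrt(s - 1)/9 - 514900*s**3*sqrt(s - 1)/9 + 96400*s**2*sqrt(s - 1)/3 + 7600*s*sqrt(s - 1) - 4800*sqrt(s - 1)
This equals f(s) exactly, so the claim holds.

Valid - the claim checks out under differentiation.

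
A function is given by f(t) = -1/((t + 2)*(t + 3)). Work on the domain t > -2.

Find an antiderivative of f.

An antiderivative is F(t) = -log(t + 2) + log(t + 3).

The denominator factors as (t + 2)*(t + 3); partial fractions split f into directly integrable pieces: 1/(t + 3) - 1/(t + 2).
Check: d/dt[-log(t + 2) + log(t + 3)] = -1/(t**2 + 5*t + 6), which equals f(t).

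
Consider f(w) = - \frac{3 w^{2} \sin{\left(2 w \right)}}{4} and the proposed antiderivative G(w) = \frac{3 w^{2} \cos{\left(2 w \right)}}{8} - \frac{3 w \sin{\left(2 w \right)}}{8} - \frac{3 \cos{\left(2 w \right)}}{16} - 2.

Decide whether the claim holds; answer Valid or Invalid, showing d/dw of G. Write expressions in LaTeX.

Valid. The derivative of G reproduces f.

d/dw[G] = - \frac{3 w^{2} \sin{\left(2 w \right)}}{4}
This equals f(w) exactly, so the claim holds.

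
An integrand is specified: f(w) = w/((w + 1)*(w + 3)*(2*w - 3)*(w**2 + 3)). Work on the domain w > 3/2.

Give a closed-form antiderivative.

Factor the denominator ((w + 1)*(w + 3)*(2*w - 3)*(w**2 + 3)) and decompose: f = -(2*w + 3)/(84*(w**2 + 3)) + 8/(315*(2*w - 3)) - 1/(72*(w + 3)) + 1/(40*(w + 1)); each piece integrates to a log, atan, or power term.
Check: d/dw[(32*log(w - 3/2) + 63*log(w + 1) - 35*log(w + 3) - 30*log(w**2 + 3) - 30*sqrt(3)*atan(sqrt(3)*w/3))/2520] = w/(2*w**5 + 5*w**4 + 6*w**2 - 18*w - 27), which equals f(w).

An antiderivative is F(w) = (32*log(w - 3/2) + 63*log(w + 1) - 35*log(w + 3) - 30*log(w**2 + 3) - 30*sqrt(3)*atan(sqrt(3)*w/3))/2520.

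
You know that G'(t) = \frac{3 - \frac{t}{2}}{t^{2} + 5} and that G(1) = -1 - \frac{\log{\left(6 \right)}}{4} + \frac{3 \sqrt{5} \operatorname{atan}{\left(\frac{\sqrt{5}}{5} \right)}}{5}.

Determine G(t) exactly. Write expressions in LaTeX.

For G(t) to be correct, d/dt[G] must agree with the stated G'(t) identically.
A general antiderivative is - \frac{\log{\left(t^{2} + 5 \right)}}{4} + \frac{3 \sqrt{5} \operatorname{atan}{\left(\frac{\sqrt{5} t}{5} \right)}}{5} + C.
The condition gives C = -1 - \frac{\log{\left(6 \right)}}{4} + \frac{3 \sqrt{5} \operatorname{atan}{\left(\frac{\sqrt{5}}{5} \right)}}{5} - (- \frac{\log{\left(6 \right)}}{4} + \frac{3 \sqrt{5} \operatorname{atan}{\left(\frac{\sqrt{5}}{5} \right)}}{5}) = -1.
So G(t) = - \frac{\log{\left(t^{2} + 5 \right)}}{4} + \frac{3 \sqrt{5} \operatorname{atan}{\left(\frac{\sqrt{5} t}{5} \right)}}{5} - 1.
Check: d/dt[- \frac{\log{\left(t^{2} + 5 \right)}}{4} + \frac{3 \sqrt{5} \operatorname{atan}{\left(\frac{\sqrt{5} t}{5} \right)}}{5} - 1] = \frac{6 - t}{2 t^{2} + 10}, which equals G'(t).

G(t) = - \frac{\log{\left(t^{2} + 5 \right)}}{4} + \frac{3 \sqrt{5} \operatorname{atan}{\left(\frac{\sqrt{5} t}{5} \right)}}{5} - 1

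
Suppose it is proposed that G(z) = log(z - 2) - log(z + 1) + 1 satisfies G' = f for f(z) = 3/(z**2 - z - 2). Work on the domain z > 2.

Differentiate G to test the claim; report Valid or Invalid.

d/dz[G] = 3/(z**2 - z - 2)
This equals f(z) exactly, so the claim holds.

Valid - the claim checks out under differentiation.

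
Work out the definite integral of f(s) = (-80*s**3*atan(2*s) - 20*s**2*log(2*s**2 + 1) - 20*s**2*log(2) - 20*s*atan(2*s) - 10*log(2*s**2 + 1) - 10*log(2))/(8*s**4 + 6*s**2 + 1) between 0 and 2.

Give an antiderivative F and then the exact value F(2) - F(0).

Antiderivative: F(s) = -5*log(2*s**2 + 1)*atan(2*s) - 5*log(2)*atan(2*s); value = -5*log(18)*atan(4)

Recognize the product-rule pattern: f = u'v + uv' with u = -5*atan(2*s), v = log(4*s**2 + 2), so integration by parts undoes it.
F(s) = -5*log(2*s**2 + 1)*atan(2*s) - 5*log(2)*atan(2*s) is an antiderivative of f.
Check: d/ds[-5*log(2*s**2 + 1)*atan(2*s) - 5*log(2)*atan(2*s)] = (-80*s**3*atan(2*s) - 20*s**2*log(2*s**2 + 1) - 20*s**2*log(2) - 20*s*atan(2*s) - 10*log(2*s**2 + 1) - 10*log(2))/(8*s**4 + 6*s**2 + 1) = f(s).
F(2) = -5*log(9)*atan(4) - 5*log(2)*atan(4); F(0) = 0.
Integral = F(2) - F(0) = -5*log(18)*atan(4).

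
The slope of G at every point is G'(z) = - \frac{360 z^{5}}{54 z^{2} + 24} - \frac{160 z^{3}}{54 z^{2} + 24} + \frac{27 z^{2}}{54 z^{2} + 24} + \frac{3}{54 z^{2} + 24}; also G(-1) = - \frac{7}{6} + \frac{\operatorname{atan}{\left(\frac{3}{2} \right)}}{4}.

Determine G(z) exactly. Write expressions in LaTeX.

G(z) = \frac{- 20 z^{4} + 6 z - 3 \operatorname{atan}{\left(\frac{3 z}{2} \right)} + 12}{12}

Integrate term by term and add the pieces.
A general antiderivative is - \frac{5 z^{4}}{3} + \frac{z}{2} - \frac{\operatorname{atan}{\left(\frac{3 z}{2} \right)}}{4} + C.
The condition gives C = - \frac{7}{6} + \frac{\operatorname{atan}{\left(\frac{3}{2} \right)}}{4} - (- \frac{13}{6} + \frac{\operatorname{atan}{\left(\frac{3}{2} \right)}}{4}) = 1.
So G(z) = \frac{- 20 z^{4} + 6 z - 3 \operatorname{atan}{\left(\frac{3 z}{2} \right)} + 12}{12}.
Check: d/dz[\frac{- 20 z^{4} + 6 z - 3 \operatorname{atan}{\left(\frac{3 z}{2} \right)} + 12}{12}] = \frac{- 360 z^{5} - 160 z^{3} + 27 z^{2} + 3}{54 z^{2} + 24}, which equals G'(z).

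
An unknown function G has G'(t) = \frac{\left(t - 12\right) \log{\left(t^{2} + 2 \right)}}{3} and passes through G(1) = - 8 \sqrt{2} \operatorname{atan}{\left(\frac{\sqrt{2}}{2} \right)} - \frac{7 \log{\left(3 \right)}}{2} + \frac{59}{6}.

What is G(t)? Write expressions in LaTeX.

Check a candidate G(t) by differentiating: d/dt[G] must match the given G'(t).
A general antiderivative is - \frac{t^{2}}{6} + 8 t + \left(\frac{t^{2}}{6} - 4 t\right) \log{\left(t^{2} + 2 \right)} + \frac{\log{\left(t^{2} + 2 \right)}}{3} - 8 \sqrt{2} \operatorname{atan}{\left(\frac{\sqrt{2} t}{2} \right)} + C.
The condition gives C = - 8 \sqrt{2} \operatorname{atan}{\left(\frac{\sqrt{2}}{2} \right)} - \frac{7 \log{\left(3 \right)}}{2} + \frac{59}{6} - (- 8 \sqrt{2} \operatorname{atan}{\left(\frac{\sqrt{2}}{2} \right)} - \frac{7 \log{\left(3 \right)}}{2} + \frac{47}{6}) = 2.
So G(t) = \frac{t^{2} \log{\left(t^{2} + 2 \right)}}{6} - \frac{t^{2}}{6} - 4 t \log{\left(t^{2} + 2 \right)} + 8 t + \frac{\log{\left(t^{2} + 2 \right)}}{3} - 8 \sqrt{2} \operatorname{atan}{\left(\frac{\sqrt{2} t}{2} \right)} + 2.
Check: d/dt[\frac{t^{2} \log{\left(t^{2} + 2 \right)}}{6} - \frac{t^{2}}{6} - 4 t \log{\left(t^{2} + 2 \right)} + 8 t + \frac{\log{\left(t^{2} + 2 \right)}}{3} - 8 \sqrt{2} \operatorname{atan}{\left(\frac{\sqrt{2} t}{2} \right)} + 2] = \frac{t \log{\left(t^{2} + 2 \right)}}{3} - 4 \log{\left(t^{2} + 2 \right)}, which equals G'(t).

G(t) = \frac{t^{2} \log{\left(t^{2} + 2 \right)}}{6} - \frac{t^{2}}{6} - 4 t \log{\left(t^{2} + 2 \right)} + 8 t + \frac{\log{\left(t^{2} + 2 \right)}}{3} - 8 \sqrt{2} \operatorname{atan}{\left(\frac{\sqrt{2} t}{2} \right)} + 2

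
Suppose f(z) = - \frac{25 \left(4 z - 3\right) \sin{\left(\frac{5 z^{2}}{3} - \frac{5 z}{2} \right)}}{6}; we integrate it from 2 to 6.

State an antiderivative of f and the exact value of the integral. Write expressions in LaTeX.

Antiderivative: F(z) = 5 \cos{\left(\frac{5 z^{2}}{3} - \frac{5 z}{2} \right)}; value = - 5 \cos{\left(\frac{5}{3} \right)} + 5 \cos{\left(45 \right)}

f matches the chain-rule pattern g'(h)*h' with inner function h(z) = \frac{5 z^{2}}{3} - \frac{5 z}{2}; substituting u = h(z) collapses the integral.
F(z) = 5 \cos{\left(\frac{5 z^{2}}{3} - \frac{5 z}{2} \right)} is an antiderivative of f.
Check: d/dz[5 \cos{\left(\frac{5 z^{2}}{3} - \frac{5 z}{2} \right)}] = - \frac{50 z \sin{\left(\frac{5 z^{2}}{3} - \frac{5 z}{2} \right)}}{3} + \frac{25 \sin{\left(\frac{5 z^{2}}{3} - \frac{5 z}{2} \right)}}{2}, which equals f(z).
F(6) = 5 \cos{\left(45 \right)}; F(2) = 5 \cos{\left(\frac{5}{3} \right)}.
Integral = F(6) - F(2) = - 5 \cos{\left(\frac{5}{3} \right)} + 5 \cos{\left(45 \right)}.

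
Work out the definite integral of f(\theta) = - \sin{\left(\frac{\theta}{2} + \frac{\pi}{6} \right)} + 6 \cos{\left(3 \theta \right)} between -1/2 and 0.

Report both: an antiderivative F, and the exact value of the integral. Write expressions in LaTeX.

Antiderivative: F(\theta) = 2 \left(\sin{\left(3 \theta \right)} + \cos{\left(\frac{\theta}{2} + \frac{\pi}{6} \right)}\right); value = - 2 \sin{\left(\frac{1}{4} + \frac{\pi}{3} \right)} + \sqrt{3} + 2 \sin{\left(\frac{3}{2} \right)}

The integrand splits into summands that can be handled one at a time.
F(\theta) = 2 \left(\sin{\left(3 \theta \right)} + \cos{\left(\frac{\theta}{2} + \frac{\pi}{6} \right)}\right) is an antiderivative of f.
Check: d/d\theta[2 \left(\sin{\left(3 \theta \right)} + \cos{\left(\frac{\theta}{2} + \frac{\pi}{6} \right)}\right)] = - \sin{\left(\frac{\theta}{2} + \frac{\pi}{6} \right)} + 6 \cos{\left(3 \theta \right)} = f(\theta).
F(0) = \sqrt{3}; F(-1/2) = - 2 \sin{\left(\frac{3}{2} \right)} + 2 \sin{\left(\frac{1}{4} + \frac{\pi}{3} \right)}.
Integral = F(0) - F(-1/2) = - 2 \sin{\left(\frac{1}{4} + \frac{\pi}{3} \right)} + \sqrt{3} + 2 \sin{\left(\frac{3}{2} \right)}.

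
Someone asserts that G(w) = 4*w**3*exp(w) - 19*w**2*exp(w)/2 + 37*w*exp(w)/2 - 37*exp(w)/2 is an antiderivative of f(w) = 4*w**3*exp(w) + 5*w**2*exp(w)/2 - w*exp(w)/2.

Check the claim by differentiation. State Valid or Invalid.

d/dw[G] = 4*w**3*exp(w) + 5*w**2*exp(w)/2 - w*exp(w)/2
This equals f(w) exactly, so the claim holds.

Valid - differentiating G returns exactly f.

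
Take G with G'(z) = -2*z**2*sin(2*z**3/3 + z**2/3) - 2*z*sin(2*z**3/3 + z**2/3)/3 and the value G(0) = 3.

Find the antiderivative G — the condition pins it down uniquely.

G(z) = cos(2*z**3/3 + z**2/3) + 2

G'(z) matches the chain-rule pattern g'(h)*h' with inner function h(z) = 2*z**3/3 + z**2/3; substituting u = h(z) collapses the integral.
A general antiderivative is cos(2*z**3/3 + z**2/3) + C.
The condition gives C = 3 - (1) = 2.
So G(z) = cos(2*z**3/3 + z**2/3) + 2.
Check: d/dz[cos(2*z**3/3 + z**2/3) + 2] = -2*z**2*sin(2*z**3/3 + z**2/3) - 2*z*sin(2*z**3/3 + z**2/3)/3 = G'(z).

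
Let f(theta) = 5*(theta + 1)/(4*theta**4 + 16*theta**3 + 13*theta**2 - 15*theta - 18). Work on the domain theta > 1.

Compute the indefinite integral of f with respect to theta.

F(theta) = (4*theta*log(theta - 1) - 54*theta*log(theta + 3/2) + 50*theta*log(theta + 2) + 6*log(theta - 1) - 81*log(theta + 3/2) + 75*log(theta + 2) - 15)/(30*theta + 45) + C

The denominator factors as (theta - 1)*(theta + 2)*(2*theta + 3)**2; partial fractions split f into directly integrable pieces: -18/(5*(2*theta + 3)) + 2/(2*theta + 3)**2 + 5/(3*(theta + 2)) + 2/(15*(theta - 1)).
Check: d/dtheta[(4*theta*log(theta - 1) - 54*theta*log(theta + 3/2) + 50*theta*log(theta + 2) + 6*log(theta - 1) - 81*log(theta + 3/2) + 75*log(theta + 2) - 15)/(30*theta + 45)] = (5*theta + 5)/(4*theta**4 + 16*theta**3 + 13*theta**2 - 15*theta - 18), which equals f(theta).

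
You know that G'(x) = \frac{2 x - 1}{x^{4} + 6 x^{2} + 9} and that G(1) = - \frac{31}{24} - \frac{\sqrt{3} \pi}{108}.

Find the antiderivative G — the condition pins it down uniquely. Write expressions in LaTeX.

A first test for any G(x): its x-derivative must equal the given G'(x).
A general antiderivative is \frac{- x - 6}{6 x^{2} + 18} - \frac{\sqrt{3} \operatorname{atan}{\left(\frac{\sqrt{3} x}{3} \right)}}{18} + C.
The condition gives C = - \frac{31}{24} - \frac{\sqrt{3} \pi}{108} - (- \frac{7}{24} - \frac{\sqrt{3} \pi}{108}) = -1.
So G(x) = - \frac{x}{6 x^{2} + 18} - \frac{\sqrt{3} \operatorname{atan}{\left(\frac{\sqrt{3} x}{3} \right)}}{18} - 1 - \frac{6}{6 x^{2} + 18}.
Check: d/dx[- \frac{x}{6 x^{2} + 18} - \frac{\sqrt{3} \operatorname{atan}{\left(\frac{\sqrt{3} x}{3} \right)}}{18} - 1 - \frac{6}{6 x^{2} + 18}] = \frac{2 x - 1}{x^{4} + 6 x^{2} + 9} = G'(x).

G(x) = - \frac{x}{6 x^{2} + 18} - \frac{\sqrt{3} \operatorname{atan}{\left(\frac{\sqrt{3} x}{3} \right)}}{18} - 1 - \frac{6}{6 x^{2} + 18}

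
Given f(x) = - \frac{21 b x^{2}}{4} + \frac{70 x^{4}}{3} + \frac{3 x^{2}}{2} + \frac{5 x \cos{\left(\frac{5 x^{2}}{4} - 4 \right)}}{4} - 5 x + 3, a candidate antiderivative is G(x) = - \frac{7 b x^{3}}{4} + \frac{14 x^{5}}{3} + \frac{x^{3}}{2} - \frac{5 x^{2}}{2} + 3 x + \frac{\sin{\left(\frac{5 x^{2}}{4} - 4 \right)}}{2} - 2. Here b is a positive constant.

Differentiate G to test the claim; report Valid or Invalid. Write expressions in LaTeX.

d/dx[G] = - \frac{21 b x^{2}}{4} + \frac{70 x^{4}}{3} + \frac{3 x^{2}}{2} + \frac{5 x \cos{\left(\frac{5 x^{2}}{4} - 4 \right)}}{4} - 5 x + 3
This equals f(x) exactly, so the claim holds.

Valid - the claim checks out under differentiation.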